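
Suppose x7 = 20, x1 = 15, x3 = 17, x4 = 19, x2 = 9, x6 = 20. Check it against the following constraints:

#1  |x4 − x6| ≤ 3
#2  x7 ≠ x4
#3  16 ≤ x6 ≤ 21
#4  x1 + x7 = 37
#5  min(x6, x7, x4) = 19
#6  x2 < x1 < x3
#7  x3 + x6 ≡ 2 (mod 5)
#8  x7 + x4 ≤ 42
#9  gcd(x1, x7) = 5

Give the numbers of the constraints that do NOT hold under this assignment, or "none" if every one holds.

#1 |19 − 20| = 1; 1 ≤ 3  ✓
#2 x7 = 20, x4 = 19; distinct  ✓
#3 x6 = 20 lies in [16, 21]  ✓
#4 x1 + x7 = 15 + 20 = 35, not 37  ✗
#5 min(20, 20, 19) = 19  ✓
#6 values 9 < 15 < 17  ✓
#7 x3 + x6 = 37; 37 mod 5 = 2  ✓
#8 x7 + x4 = 20 + 19 = 39; 39 ≤ 42  ✓
#9 gcd(15, 20) = 5  ✓

The assignment fails constraint 4.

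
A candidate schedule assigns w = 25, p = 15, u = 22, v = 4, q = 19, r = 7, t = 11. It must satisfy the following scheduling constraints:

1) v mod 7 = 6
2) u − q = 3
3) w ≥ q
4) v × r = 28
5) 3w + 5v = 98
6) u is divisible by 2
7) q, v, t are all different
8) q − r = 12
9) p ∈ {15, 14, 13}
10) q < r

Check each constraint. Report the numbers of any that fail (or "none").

Violated: 1, 5, and 10.

1) 4 mod 7 = 4, not 6 — fails.
2) u − q = 22 − 19 = 3 — holds.
3) w = 25, q = 19; 25 ≥ 19 — holds.
4) v × r = 4 × 7 = 28 — holds.
5) 3w + 5v = 3(25) + 5(4) = 95, not 98 — fails.
6) 22 / 2 = 11, so 2 divides 22 — holds.
7) values 19, 4, 11 are pairwise distinct — holds.
8) q − r = 19 − 7 = 12 — holds.
9) p = 15 is in {15, 14, 13} — holds.
10) q = 19, r = 7; 19 ≥ 7 (want <) — fails.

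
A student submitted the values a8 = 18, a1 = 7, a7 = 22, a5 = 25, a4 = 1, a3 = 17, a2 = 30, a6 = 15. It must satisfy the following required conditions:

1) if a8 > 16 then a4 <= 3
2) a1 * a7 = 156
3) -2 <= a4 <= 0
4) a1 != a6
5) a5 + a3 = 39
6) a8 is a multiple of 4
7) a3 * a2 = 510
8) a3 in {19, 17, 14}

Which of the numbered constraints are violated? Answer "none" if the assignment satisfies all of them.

The assignment fails constraints 2, 3, 5, 6.

1) a8 = 18 > 16, so we need a4 ≤ 3; a4 = 1 ≤ 3 — holds.
2) a1 * a7 = 7 * 22 = 154, not 156 — fails.
3) a4 = 1 is outside [-2, 0] — fails.
4) a1 = 7, a6 = 15; distinct — holds.
5) a5 + a3 = 25 + 17 = 42, not 39 — fails.
6) 18 = 4*4 + 2, so 4 does not divide 18 — fails.
7) a3 * a2 = 17 * 30 = 510 — holds.
8) a3 = 17 is in {19, 17, 14} — holds.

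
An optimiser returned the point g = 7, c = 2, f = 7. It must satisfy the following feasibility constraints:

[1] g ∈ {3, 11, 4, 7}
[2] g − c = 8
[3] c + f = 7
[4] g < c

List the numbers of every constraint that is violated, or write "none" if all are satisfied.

Constraints 2, 3, and 4 are violated.

[1] g = 7 is in {3, 11, 4, 7} — holds.
[2] g − c = 7 − 2 = 5, not 8 — fails.
[3] c + f = 2 + 7 = 9, not 7 — fails.
[4] g = 7, c = 2; 7 ≥ 2 (want <) — fails.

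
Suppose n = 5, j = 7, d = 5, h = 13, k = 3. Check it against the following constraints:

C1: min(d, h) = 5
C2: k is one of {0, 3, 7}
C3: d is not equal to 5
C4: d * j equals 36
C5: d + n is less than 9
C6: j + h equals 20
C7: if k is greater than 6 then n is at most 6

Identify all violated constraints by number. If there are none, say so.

C1: min(5, 13) = 5 — holds.
C2: k = 3 is in {0, 3, 7} — holds.
C3: d = 5, but 5 is required to differ — does not hold.
C4: d * j = 5 * 7 = 35, not 36 — does not hold.
C5: d + n = 5 + 5 = 10; 10 ≥ 9, bound 9 not met — does not hold.
C6: j + h = 7 + 13 = 20 — holds.
C7: k = 3, not > 6; antecedent false, conditional vacuously true — holds.

The assignment fails constraints 3, 4, and 5.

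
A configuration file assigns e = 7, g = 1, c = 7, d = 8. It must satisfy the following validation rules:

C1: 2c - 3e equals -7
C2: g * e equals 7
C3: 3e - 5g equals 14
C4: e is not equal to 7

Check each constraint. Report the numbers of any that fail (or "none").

Violated: 3 and 4.

C1: 2c - 3e = 2(7) - 3(7) = -7  ✓
C2: g * e = 1 * 7 = 7  ✓
C3: 3e - 5g = 3(7) - 5(1) = 16, not 14  ✗
C4: e = 7, but 7 is required to differ  ✗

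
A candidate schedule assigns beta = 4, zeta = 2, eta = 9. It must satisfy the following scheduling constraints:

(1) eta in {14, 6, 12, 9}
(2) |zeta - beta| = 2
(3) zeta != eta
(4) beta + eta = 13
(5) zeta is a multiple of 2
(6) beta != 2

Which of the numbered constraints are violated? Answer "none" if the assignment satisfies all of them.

(1) eta = 9 is in {14, 6, 12, 9} — holds.
(2) |2 - 4| = 2 — holds.
(3) zeta = 2, eta = 9; distinct — holds.
(4) beta + eta = 4 + 9 = 13 — holds.
(5) 2 / 2 = 1, so 2 divides 2 — holds.
(6) beta = 4, and 4 ≠ 2 — holds.

Yes — all constraints hold.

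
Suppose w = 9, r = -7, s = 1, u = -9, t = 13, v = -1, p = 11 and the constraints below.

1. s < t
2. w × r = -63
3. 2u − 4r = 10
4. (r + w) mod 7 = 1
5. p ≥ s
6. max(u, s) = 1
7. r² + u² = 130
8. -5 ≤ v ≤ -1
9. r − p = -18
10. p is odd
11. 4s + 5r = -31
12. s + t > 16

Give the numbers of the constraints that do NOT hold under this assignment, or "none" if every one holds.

Constraints 4, 12 are violated.

1. s = 1, t = 13; 1 < 13  ✔
2. w × r = 9 × (-7) = -63  ✔
3. 2u − 4r = 2(-9) − 4(-7) = 10  ✔
4. r + w = 2; 2 mod 7 = 2, not 1  ✘
5. p = 11, s = 1; 11 ≥ 1  ✔
6. max(-9, 1) = 1  ✔
7. r² + u² = (-7)² + (-9)² = 49 + 81 = 130  ✔
8. v = -1 lies in [-5, -1]  ✔
9. r − p = -7 − 11 = -18  ✔
10. p = 11 is odd  ✔
11. 4s + 5r = 4(1) + 5(-7) = -31  ✔
12. s + t = 1 + 13 = 14; 14 ≤ 16, bound 16 not met  ✘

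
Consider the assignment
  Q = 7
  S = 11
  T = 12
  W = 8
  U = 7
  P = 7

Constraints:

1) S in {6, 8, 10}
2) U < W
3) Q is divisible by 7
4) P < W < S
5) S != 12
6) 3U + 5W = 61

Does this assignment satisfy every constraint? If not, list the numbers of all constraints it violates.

No — constraint 1 is not satisfied.

1) S = 11 is not in {6, 8, 10} — violated.
2) U = 7, W = 8; 7 < 8 — OK.
3) 7 / 7 = 1, so 7 divides 7 — OK.
4) values 7 < 8 < 11 — OK.
5) S = 11, and 11 ≠ 12 — OK.
6) 3U + 5W = 3(7) + 5(8) = 61 — OK.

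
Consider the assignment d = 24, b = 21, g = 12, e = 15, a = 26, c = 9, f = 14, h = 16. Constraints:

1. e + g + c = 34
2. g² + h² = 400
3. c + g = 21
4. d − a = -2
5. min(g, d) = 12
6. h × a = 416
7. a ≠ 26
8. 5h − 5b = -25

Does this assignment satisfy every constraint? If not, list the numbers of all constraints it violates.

The assignment fails constraints 1 and 7.

1. e + g + c = 15 + 12 + 9 = 36, not 34  no
2. g² + h² = 12² + 16² = 144 + 256 = 400  yes
3. c + g = 9 + 12 = 21  yes
4. d − a = 24 − 26 = -2  yes
5. min(12, 24) = 12  yes
6. h × a = 16 × 26 = 416  yes
7. a = 26, but 26 is required to differ  no
8. 5h − 5b = 5(16) − 5(21) = -25  yes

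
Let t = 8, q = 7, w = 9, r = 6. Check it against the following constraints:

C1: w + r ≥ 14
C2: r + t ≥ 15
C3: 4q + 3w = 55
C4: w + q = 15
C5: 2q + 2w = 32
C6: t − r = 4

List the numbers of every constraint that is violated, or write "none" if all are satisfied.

Constraints 2, 4, and 6 do not hold.

C1: w + r = 9 + 6 = 15; 15 ≥ 14 — satisfied.
C2: r + t = 6 + 8 = 14; 14 < 15, bound 15 not met — violated.
C3: 4q + 3w = 4(7) + 3(9) = 55 — satisfied.
C4: w + q = 9 + 7 = 16, not 15 — violated.
C5: 2q + 2w = 2(7) + 2(9) = 32 — satisfied.
C6: t − r = 8 − 6 = 2, not 4 — violated.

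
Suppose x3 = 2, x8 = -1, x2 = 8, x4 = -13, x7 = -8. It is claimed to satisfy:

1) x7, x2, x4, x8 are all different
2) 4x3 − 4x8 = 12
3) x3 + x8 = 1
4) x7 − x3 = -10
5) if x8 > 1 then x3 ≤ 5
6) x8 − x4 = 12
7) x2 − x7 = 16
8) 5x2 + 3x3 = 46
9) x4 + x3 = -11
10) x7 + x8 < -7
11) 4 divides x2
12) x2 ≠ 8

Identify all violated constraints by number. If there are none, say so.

1) values -8, 8, -13, -1 are pairwise distinct — OK.
2) 4x3 − 4x8 = 4(2) − 4(-1) = 12 — OK.
3) x3 + x8 = 2 + (-1) = 1 — OK.
4) x7 − x3 = -8 − 2 = -10 — OK.
5) x8 = -1, not > 1; antecedent false, conditional vacuously true — OK.
6) x8 − x4 = -1 − (-13) = 12 — OK.
7) x2 − x7 = 8 − (-8) = 16 — OK.
8) 5x2 + 3x3 = 5(8) + 3(2) = 46 — OK.
9) x4 + x3 = -13 + 2 = -11 — OK.
10) x7 + x8 = -8 + (-1) = -9; -9 < -7 — OK.
11) 8 / 4 = 2, so 4 divides 8 — OK.
12) x2 = 8, but 8 is required to differ — violated.

Constraint 12 is violated.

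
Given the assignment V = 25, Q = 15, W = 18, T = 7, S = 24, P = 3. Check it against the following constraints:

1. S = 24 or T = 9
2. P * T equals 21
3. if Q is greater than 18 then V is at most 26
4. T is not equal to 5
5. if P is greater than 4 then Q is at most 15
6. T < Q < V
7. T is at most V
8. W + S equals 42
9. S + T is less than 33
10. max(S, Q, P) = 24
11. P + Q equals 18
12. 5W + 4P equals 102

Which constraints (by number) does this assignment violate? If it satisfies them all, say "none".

The assignment satisfies every constraint.

1. S = 24 = 24 (first disjunct)  yes
2. P * T = 3 * 7 = 21  yes
3. Q = 15, not > 18; antecedent false, conditional vacuously true  yes
4. T = 7, and 7 ≠ 5  yes
5. P = 3, not > 4; antecedent false, conditional vacuously true  yes
6. values 7 < 15 < 25  yes
7. T = 7, V = 25; 7 ≤ 25  yes
8. W + S = 18 + 24 = 42  yes
9. S + T = 24 + 7 = 31; 31 < 33  yes
10. max(24, 15, 3) = 24  yes
11. P + Q = 3 + 15 = 18  yes
12. 5W + 4P = 5(18) + 4(3) = 102  yes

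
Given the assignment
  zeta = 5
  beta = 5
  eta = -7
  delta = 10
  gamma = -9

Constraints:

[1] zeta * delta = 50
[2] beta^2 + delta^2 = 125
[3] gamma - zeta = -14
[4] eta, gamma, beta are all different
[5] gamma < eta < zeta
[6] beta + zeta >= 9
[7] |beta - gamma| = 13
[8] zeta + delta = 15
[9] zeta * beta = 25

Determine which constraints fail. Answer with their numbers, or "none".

[1] zeta * delta = 5 * 10 = 50 — OK.
[2] beta^2 + delta^2 = 5^2 + 10^2 = 25 + 100 = 125 — OK.
[3] gamma - zeta = -9 - 5 = -14 — OK.
[4] values -7, -9, 5 are pairwise distinct — OK.
[5] values -9 < -7 < 5 — OK.
[6] beta + zeta = 5 + 5 = 10; 10 ≥ 9 — OK.
[7] |5 - (-9)| = 14, not 13 — violated.
[8] zeta + delta = 5 + 10 = 15 — OK.
[9] zeta * beta = 5 * 5 = 25 — OK.

No — constraint 7 is not satisfied.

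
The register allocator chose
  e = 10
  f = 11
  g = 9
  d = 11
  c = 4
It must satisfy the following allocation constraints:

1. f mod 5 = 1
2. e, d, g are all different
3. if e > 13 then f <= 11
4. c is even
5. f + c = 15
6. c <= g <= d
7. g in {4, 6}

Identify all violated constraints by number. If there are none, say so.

Constraint 7 is violated.

1. 11 mod 5 = 1 — OK.
2. values 10, 11, 9 are pairwise distinct — OK.
3. e = 10, not > 13; antecedent false, conditional vacuously true — OK.
4. c = 4 is even — OK.
5. f + c = 11 + 4 = 15 — OK.
6. values 4 <= 9 <= 11 — OK.
7. g = 9 is not in {4, 6} — violated.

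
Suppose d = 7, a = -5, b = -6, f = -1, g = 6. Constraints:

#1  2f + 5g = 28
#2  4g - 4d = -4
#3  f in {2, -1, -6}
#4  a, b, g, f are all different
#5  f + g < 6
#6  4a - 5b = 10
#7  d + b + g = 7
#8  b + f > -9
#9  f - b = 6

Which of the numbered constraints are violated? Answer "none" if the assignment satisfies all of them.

#1 2f + 5g = 2(-1) + 5(6) = 28  OK
#2 4g - 4d = 4(6) - 4(7) = -4  OK
#3 f = -1 is in {2, -1, -6}  OK
#4 values -5, -6, 6, -1 are pairwise distinct  OK
#5 f + g = -1 + 6 = 5; 5 < 6  OK
#6 4a - 5b = 4(-5) - 5(-6) = 10  OK
#7 d + b + g = 7 + (-6) + 6 = 7  OK
#8 b + f = -6 + (-1) = -7; -7 > -9  OK
#9 f - b = -1 - (-6) = 5, not 6  FAIL

Constraint 9 does not hold.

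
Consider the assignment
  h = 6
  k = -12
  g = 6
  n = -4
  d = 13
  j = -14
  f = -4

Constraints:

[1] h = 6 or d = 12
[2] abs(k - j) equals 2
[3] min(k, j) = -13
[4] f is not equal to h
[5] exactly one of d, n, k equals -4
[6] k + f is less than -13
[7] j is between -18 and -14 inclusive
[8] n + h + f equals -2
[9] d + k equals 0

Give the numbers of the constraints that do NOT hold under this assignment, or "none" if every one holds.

No — constraints 3 and 9 are not satisfied.

[1] h = 6 = 6 (first disjunct) — OK.
[2] abs(-12 - (-14)) = 2 — OK.
[3] min(-12, -14) = -14, not -13 — violated.
[4] f = -4, h = 6; distinct — OK.
[5] d=13, n=-4, k=-12; 1 of them equals -4 — OK.
[6] k + f = -12 + (-4) = -16; -16 < -13 — OK.
[7] j = -14 lies in [-18, -14] — OK.
[8] n + h + f = -4 + 6 + (-4) = -2 — OK.
[9] d + k = 13 + (-12) = 1, not 0 — violated.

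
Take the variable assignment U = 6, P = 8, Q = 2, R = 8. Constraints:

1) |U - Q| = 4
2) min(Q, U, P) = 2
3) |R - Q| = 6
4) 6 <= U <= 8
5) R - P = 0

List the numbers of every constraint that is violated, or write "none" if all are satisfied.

1) |6 - 2| = 4 — OK.
2) min(2, 6, 8) = 2 — OK.
3) |8 - 2| = 6 — OK.
4) U = 6 lies in [6, 8] — OK.
5) R - P = 8 - 8 = 0 — OK.

None — every constraint holds.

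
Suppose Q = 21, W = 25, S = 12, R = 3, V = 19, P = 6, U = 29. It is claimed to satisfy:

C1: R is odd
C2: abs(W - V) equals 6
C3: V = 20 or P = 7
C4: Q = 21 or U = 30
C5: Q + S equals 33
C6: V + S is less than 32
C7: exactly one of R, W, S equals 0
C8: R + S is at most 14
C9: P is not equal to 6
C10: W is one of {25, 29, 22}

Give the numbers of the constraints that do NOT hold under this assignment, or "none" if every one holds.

Violated: 3, 7, 8, 9.

C1: R = 3 is odd  yes
C2: abs(25 - 19) = 6  yes
C3: V = 19 ≠ 20 and P = 6 ≠ 7; both disjuncts false  no
C4: Q = 21 = 21 (first disjunct)  yes
C5: Q + S = 21 + 12 = 33  yes
C6: V + S = 19 + 12 = 31; 31 < 32  yes
C7: R=3, W=25, S=12; 0 of them equal 0, not exactly one  no
C8: R + S = 3 + 12 = 15; 15 > 14, bound 14 not met  no
C9: P = 6, but 6 is required to differ  no
C10: W = 25 is in {25, 29, 22}  yes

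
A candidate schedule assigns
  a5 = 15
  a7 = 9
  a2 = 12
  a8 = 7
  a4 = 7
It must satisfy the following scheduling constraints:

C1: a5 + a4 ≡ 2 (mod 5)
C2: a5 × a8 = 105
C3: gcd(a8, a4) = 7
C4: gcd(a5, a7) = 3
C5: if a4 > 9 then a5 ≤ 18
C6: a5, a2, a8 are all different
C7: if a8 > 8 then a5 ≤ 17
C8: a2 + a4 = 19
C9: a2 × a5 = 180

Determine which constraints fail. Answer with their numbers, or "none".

Yes — all constraints hold.

C1: a5 + a4 = 22; 22 mod 5 = 2 — holds.
C2: a5 × a8 = 15 × 7 = 105 — holds.
C3: gcd(7, 7) = 7 — holds.
C4: gcd(15, 9) = 3 — holds.
C5: a4 = 7, not > 9; antecedent false, conditional vacuously true — holds.
C6: values 15, 12, 7 are pairwise distinct — holds.
C7: a8 = 7, not > 8; antecedent false, conditional vacuously true — holds.
C8: a2 + a4 = 12 + 7 = 19 — holds.
C9: a2 × a5 = 12 × 15 = 180 — holds.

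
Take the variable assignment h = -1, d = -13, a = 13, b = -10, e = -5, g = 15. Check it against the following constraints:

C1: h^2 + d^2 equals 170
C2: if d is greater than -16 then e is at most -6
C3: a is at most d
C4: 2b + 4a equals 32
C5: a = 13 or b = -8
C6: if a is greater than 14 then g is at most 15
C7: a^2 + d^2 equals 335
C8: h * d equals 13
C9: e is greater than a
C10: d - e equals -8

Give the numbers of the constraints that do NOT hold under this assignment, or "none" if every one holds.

Violated: 2, 3, 7, and 9.

C1: h^2 + d^2 = (-1)^2 + (-13)^2 = 1 + 169 = 170 — OK.
C2: d = -13 > -16, so we need e ≤ -6; but e = -5 > -6 — violated.
C3: a = 13, d = -13; 13 > -13 (want ≤) — violated.
C4: 2b + 4a = 2(-10) + 4(13) = 32 — OK.
C5: a = 13 = 13 (first disjunct) — OK.
C6: a = 13, not > 14; antecedent false, conditional vacuously true — OK.
C7: a^2 + d^2 = 13^2 + (-13)^2 = 169 + 169 = 338, not 335 — violated.
C8: h * d = -1 * (-13) = 13 — OK.
C9: e = -5, a = 13; -5 ≤ 13 (want >) — violated.
C10: d - e = -13 - (-5) = -8 — OK.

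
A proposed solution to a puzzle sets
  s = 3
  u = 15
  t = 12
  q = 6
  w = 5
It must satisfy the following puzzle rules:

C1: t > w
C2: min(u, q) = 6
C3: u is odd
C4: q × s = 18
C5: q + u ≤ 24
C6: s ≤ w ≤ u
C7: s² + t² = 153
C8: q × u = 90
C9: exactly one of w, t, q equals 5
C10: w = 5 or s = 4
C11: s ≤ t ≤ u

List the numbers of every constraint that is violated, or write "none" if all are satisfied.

None — every constraint holds.

C1: t = 12, w = 5; 12 > 5  holds
C2: min(15, 6) = 6  holds
C3: u = 15 is odd  holds
C4: q × s = 6 × 3 = 18  holds
C5: q + u = 6 + 15 = 21; 21 ≤ 24  holds
C6: values 3 ≤ 5 ≤ 15  holds
C7: s² + t² = 3² + 12² = 9 + 144 = 153  holds
C8: q × u = 6 × 15 = 90  holds
C9: w=5, t=12, q=6; 1 of them equals 5  holds
C10: w = 5 = 5 (first disjunct)  holds
C11: values 3 ≤ 12 ≤ 15  holds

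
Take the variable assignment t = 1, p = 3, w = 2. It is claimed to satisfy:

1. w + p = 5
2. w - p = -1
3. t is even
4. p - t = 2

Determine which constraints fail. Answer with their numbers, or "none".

1. w + p = 2 + 3 = 5  ✓
2. w - p = 2 - 3 = -1  ✓
3. t = 1 is odd  ✗
4. p - t = 3 - 1 = 2  ✓

The assignment fails constraint 3.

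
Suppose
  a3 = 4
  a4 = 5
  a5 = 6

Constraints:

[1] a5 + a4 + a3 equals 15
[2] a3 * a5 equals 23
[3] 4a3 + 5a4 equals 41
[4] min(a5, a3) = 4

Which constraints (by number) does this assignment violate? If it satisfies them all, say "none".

[1] a5 + a4 + a3 = 6 + 5 + 4 = 15  OK
[2] a3 * a5 = 4 * 6 = 24, not 23  FAIL
[3] 4a3 + 5a4 = 4(4) + 5(5) = 41  OK
[4] min(6, 4) = 4  OK

Violated: 2.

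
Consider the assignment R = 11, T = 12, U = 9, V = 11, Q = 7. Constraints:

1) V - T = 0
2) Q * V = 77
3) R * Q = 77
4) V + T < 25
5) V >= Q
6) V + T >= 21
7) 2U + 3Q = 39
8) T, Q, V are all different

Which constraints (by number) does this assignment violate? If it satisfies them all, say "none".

The assignment fails constraint 1.

1) V - T = 11 - 12 = -1, not 0  ✘
2) Q * V = 7 * 11 = 77  ✔
3) R * Q = 11 * 7 = 77  ✔
4) V + T = 11 + 12 = 23; 23 < 25  ✔
5) V = 11, Q = 7; 11 ≥ 7  ✔
6) V + T = 11 + 12 = 23; 23 ≥ 21  ✔
7) 2U + 3Q = 2(9) + 3(7) = 39  ✔
8) values 12, 7, 11 are pairwise distinct  ✔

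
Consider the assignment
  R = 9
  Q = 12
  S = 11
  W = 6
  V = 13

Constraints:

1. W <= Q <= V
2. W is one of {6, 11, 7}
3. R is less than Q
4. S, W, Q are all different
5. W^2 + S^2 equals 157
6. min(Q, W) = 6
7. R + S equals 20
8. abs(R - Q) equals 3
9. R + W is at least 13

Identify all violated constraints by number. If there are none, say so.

All constraints are satisfied.

1. values 6 <= 12 <= 13 — satisfied.
2. W = 6 is in {6, 11, 7} — satisfied.
3. R = 9, Q = 12; 9 < 12 — satisfied.
4. values 11, 6, 12 are pairwise distinct — satisfied.
5. W^2 + S^2 = 6^2 + 11^2 = 36 + 121 = 157 — satisfied.
6. min(12, 6) = 6 — satisfied.
7. R + S = 9 + 11 = 20 — satisfied.
8. abs(9 - 12) = 3 — satisfied.
9. R + W = 9 + 6 = 15; 15 ≥ 13 — satisfied.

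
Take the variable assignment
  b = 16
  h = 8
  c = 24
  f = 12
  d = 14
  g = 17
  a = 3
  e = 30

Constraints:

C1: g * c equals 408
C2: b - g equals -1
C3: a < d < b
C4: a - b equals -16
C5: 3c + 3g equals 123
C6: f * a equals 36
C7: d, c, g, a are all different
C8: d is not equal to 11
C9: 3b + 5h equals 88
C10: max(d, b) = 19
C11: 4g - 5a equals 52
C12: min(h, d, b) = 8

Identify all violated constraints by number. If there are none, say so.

Violated: 4, 10, 11.

C1: g * c = 17 * 24 = 408 — holds.
C2: b - g = 16 - 17 = -1 — holds.
C3: values 3 < 14 < 16 — holds.
C4: a - b = 3 - 16 = -13, not -16 — does not hold.
C5: 3c + 3g = 3(24) + 3(17) = 123 — holds.
C6: f * a = 12 * 3 = 36 — holds.
C7: values 14, 24, 17, 3 are pairwise distinct — holds.
C8: d = 14, and 14 ≠ 11 — holds.
C9: 3b + 5h = 3(16) + 5(8) = 88 — holds.
C10: max(14, 16) = 16, not 19 — does not hold.
C11: 4g - 5a = 4(17) - 5(3) = 53, not 52 — does not hold.
C12: min(8, 14, 16) = 8 — holds.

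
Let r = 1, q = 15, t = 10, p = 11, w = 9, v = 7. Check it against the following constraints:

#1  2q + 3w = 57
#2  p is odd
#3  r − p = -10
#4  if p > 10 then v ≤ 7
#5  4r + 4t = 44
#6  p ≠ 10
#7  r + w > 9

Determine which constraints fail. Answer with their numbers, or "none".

#1 2q + 3w = 2(15) + 3(9) = 57 — satisfied.
#2 p = 11 is odd — satisfied.
#3 r − p = 1 − 11 = -10 — satisfied.
#4 p = 11 > 10, so we need v ≤ 7; v = 7 ≤ 7 — satisfied.
#5 4r + 4t = 4(1) + 4(10) = 44 — satisfied.
#6 p = 11, and 11 ≠ 10 — satisfied.
#7 r + w = 1 + 9 = 10; 10 > 9 — satisfied.

The assignment satisfies every constraint.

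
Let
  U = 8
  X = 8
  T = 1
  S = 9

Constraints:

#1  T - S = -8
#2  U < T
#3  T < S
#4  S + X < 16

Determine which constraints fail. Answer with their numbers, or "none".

Constraints 2 and 4 are violated.

#1 T - S = 1 - 9 = -8 — holds.
#2 U = 8, T = 1; 8 ≥ 1 (want <) — does not hold.
#3 T = 1, S = 9; 1 < 9 — holds.
#4 S + X = 9 + 8 = 17; 17 ≥ 16, bound 16 not met — does not hold.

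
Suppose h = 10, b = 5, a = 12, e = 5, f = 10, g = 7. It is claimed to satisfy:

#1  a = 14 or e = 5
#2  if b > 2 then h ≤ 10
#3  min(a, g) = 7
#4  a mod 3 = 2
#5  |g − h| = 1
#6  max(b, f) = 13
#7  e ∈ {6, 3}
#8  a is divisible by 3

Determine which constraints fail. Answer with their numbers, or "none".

#1 a = 12 ≠ 14, but e = 5 = 5 (second disjunct) — OK.
#2 b = 5 > 2, so we need h ≤ 10; h = 10 ≤ 10 — OK.
#3 min(12, 7) = 7 — OK.
#4 12 mod 3 = 0, not 2 — violated.
#5 |7 − 10| = 3, not 1 — violated.
#6 max(5, 10) = 10, not 13 — violated.
#7 e = 5 is not in {6, 3} — violated.
#8 12 / 3 = 4, so 3 divides 12 — OK.

The assignment fails constraints 4, 5, 6, and 7.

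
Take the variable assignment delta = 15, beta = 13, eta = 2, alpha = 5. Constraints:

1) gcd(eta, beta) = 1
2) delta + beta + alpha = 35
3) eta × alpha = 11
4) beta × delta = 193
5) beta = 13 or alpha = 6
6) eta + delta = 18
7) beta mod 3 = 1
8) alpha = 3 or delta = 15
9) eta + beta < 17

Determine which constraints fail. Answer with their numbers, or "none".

Violated: 2, 3, 4, 6.

1) gcd(2, 13) = 1 — holds.
2) delta + beta + alpha = 15 + 13 + 5 = 33, not 35 — does not hold.
3) eta × alpha = 2 × 5 = 10, not 11 — does not hold.
4) beta × delta = 13 × 15 = 195, not 193 — does not hold.
5) beta = 13 = 13 (first disjunct) — holds.
6) eta + delta = 2 + 15 = 17, not 18 — does not hold.
7) 13 mod 3 = 1 — holds.
8) alpha = 5 ≠ 3, but delta = 15 = 15 (second disjunct) — holds.
9) eta + beta = 2 + 13 = 15; 15 < 17 — holds.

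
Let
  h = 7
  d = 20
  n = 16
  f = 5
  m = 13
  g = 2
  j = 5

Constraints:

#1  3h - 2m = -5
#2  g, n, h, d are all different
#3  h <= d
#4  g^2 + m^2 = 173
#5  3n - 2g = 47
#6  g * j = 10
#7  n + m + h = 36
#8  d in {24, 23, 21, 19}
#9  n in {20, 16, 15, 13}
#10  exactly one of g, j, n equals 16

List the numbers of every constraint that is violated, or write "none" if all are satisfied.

No — constraints 5, 8 are not satisfied.

#1 3h - 2m = 3(7) - 2(13) = -5 — satisfied.
#2 values 2, 16, 7, 20 are pairwise distinct — satisfied.
#3 h = 7, d = 20; 7 ≤ 20 — satisfied.
#4 g^2 + m^2 = 2^2 + 13^2 = 4 + 169 = 173 — satisfied.
#5 3n - 2g = 3(16) - 2(2) = 44, not 47 — violated.
#6 g * j = 2 * 5 = 10 — satisfied.
#7 n + m + h = 16 + 13 + 7 = 36 — satisfied.
#8 d = 20 is not in {24, 23, 21, 19} — violated.
#9 n = 16 is in {20, 16, 15, 13} — satisfied.
#10 g=2, j=5, n=16; 1 of them equals 16 — satisfied.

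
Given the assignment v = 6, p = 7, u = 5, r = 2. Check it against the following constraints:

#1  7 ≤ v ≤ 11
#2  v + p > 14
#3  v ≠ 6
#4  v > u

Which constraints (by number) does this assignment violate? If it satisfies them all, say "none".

No — constraints 1, 2, and 3 are not satisfied.

#1 v = 6 is outside [7, 11] — violated.
#2 v + p = 6 + 7 = 13; 13 ≤ 14, bound 14 not met — violated.
#3 v = 6, but 6 is required to differ — violated.
#4 v = 6, u = 5; 6 > 5 — OK.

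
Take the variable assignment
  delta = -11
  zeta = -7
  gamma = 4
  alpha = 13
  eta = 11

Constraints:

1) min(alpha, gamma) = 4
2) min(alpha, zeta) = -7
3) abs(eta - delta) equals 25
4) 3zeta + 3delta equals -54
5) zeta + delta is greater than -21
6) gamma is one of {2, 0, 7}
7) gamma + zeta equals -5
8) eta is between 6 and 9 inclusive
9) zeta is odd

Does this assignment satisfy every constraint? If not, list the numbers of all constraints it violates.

Constraints 3, 6, 7, 8 are violated.

1) min(13, 4) = 4  OK
2) min(13, -7) = -7  OK
3) abs(11 - (-11)) = 22, not 25  FAIL
4) 3zeta + 3delta = 3(-7) + 3(-11) = -54  OK
5) zeta + delta = -7 + (-11) = -18; -18 > -21  OK
6) gamma = 4 is not in {2, 0, 7}  FAIL
7) gamma + zeta = 4 + (-7) = -3, not -5  FAIL
8) eta = 11 is outside [6, 9]  FAIL
9) zeta = -7 is odd  OK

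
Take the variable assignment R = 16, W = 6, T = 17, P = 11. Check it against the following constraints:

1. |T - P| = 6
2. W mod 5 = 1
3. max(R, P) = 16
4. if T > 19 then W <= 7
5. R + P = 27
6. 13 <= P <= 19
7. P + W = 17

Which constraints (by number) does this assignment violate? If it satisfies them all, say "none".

1. |17 - 11| = 6 — satisfied.
2. 6 mod 5 = 1 — satisfied.
3. max(16, 11) = 16 — satisfied.
4. T = 17, not > 19; antecedent false, conditional vacuously true — satisfied.
5. R + P = 16 + 11 = 27 — satisfied.
6. P = 11 is outside [13, 19] — violated.
7. P + W = 11 + 6 = 17 — satisfied.

Violated: 6.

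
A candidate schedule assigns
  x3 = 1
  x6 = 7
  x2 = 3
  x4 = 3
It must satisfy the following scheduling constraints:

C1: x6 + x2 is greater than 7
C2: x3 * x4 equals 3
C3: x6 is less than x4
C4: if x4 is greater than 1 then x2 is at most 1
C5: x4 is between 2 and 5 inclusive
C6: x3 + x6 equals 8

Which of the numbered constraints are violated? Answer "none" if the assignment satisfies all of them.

Violated: 3 and 4.

C1: x6 + x2 = 7 + 3 = 10; 10 > 7  OK
C2: x3 * x4 = 1 * 3 = 3  OK
C3: x6 = 7, x4 = 3; 7 ≥ 3 (want <)  FAIL
C4: x4 = 3 > 1, so we need x2 ≤ 1; but x2 = 3 > 1  FAIL
C5: x4 = 3 lies in [2, 5]  OK
C6: x3 + x6 = 1 + 7 = 8  OK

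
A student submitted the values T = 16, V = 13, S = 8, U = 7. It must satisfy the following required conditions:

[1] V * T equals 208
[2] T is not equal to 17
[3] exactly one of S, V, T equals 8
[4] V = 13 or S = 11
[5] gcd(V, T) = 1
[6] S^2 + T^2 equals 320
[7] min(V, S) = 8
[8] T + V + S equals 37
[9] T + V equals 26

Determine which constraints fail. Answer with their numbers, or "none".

[1] V * T = 13 * 16 = 208  true
[2] T = 16, and 16 ≠ 17  true
[3] S=8, V=13, T=16; 1 of them equals 8  true
[4] V = 13 = 13 (first disjunct)  true
[5] gcd(13, 16) = 1  true
[6] S^2 + T^2 = 8^2 + 16^2 = 64 + 256 = 320  true
[7] min(13, 8) = 8  true
[8] T + V + S = 16 + 13 + 8 = 37  true
[9] T + V = 16 + 13 = 29, not 26  false

Violated: 9.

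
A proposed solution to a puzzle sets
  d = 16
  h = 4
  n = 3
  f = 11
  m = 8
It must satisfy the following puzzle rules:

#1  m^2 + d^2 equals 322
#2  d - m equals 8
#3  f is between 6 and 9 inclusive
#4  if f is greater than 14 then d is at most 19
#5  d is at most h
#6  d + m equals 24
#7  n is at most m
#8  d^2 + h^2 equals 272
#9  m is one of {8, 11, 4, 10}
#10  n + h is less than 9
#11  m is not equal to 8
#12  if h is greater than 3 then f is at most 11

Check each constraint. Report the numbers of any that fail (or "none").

#1 m^2 + d^2 = 8^2 + 16^2 = 64 + 256 = 320, not 322 — violated.
#2 d - m = 16 - 8 = 8 — satisfied.
#3 f = 11 is outside [6, 9] — violated.
#4 f = 11, not > 14; antecedent false, conditional vacuously true — satisfied.
#5 d = 16, h = 4; 16 > 4 (want ≤) — violated.
#6 d + m = 16 + 8 = 24 — satisfied.
#7 n = 3, m = 8; 3 ≤ 8 — satisfied.
#8 d^2 + h^2 = 16^2 + 4^2 = 256 + 16 = 272 — satisfied.
#9 m = 8 is in {8, 11, 4, 10} — satisfied.
#10 n + h = 3 + 4 = 7; 7 < 9 — satisfied.
#11 m = 8, but 8 is required to differ — violated.
#12 h = 4 > 3, so we need f ≤ 11; f = 11 ≤ 11 — satisfied.

Constraints 1, 3, 5, 11 do not hold.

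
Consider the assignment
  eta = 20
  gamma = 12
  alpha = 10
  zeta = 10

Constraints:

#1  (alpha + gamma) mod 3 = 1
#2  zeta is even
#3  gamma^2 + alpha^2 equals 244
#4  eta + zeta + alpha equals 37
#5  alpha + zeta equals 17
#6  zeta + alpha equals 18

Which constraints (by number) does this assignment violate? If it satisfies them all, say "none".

Constraints 4, 5, 6 do not hold.

#1 alpha + gamma = 22; 22 mod 3 = 1  ✔
#2 zeta = 10 is even  ✔
#3 gamma^2 + alpha^2 = 12^2 + 10^2 = 144 + 100 = 244  ✔
#4 eta + zeta + alpha = 20 + 10 + 10 = 40, not 37  ✘
#5 alpha + zeta = 10 + 10 = 20, not 17  ✘
#6 zeta + alpha = 10 + 10 = 20, not 18  ✘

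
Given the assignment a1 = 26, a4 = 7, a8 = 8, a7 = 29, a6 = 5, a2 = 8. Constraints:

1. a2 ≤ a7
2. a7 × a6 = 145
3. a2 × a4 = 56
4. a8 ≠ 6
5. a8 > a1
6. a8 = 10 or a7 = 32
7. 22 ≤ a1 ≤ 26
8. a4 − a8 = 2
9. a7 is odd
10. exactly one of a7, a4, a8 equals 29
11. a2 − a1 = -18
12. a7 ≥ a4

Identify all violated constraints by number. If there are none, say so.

No — constraints 5, 6, 8 are not satisfied.

1. a2 = 8, a7 = 29; 8 ≤ 29 — holds.
2. a7 × a6 = 29 × 5 = 145 — holds.
3. a2 × a4 = 8 × 7 = 56 — holds.
4. a8 = 8, and 8 ≠ 6 — holds.
5. a8 = 8, a1 = 26; 8 ≤ 26 (want >) — does not hold.
6. a8 = 8 ≠ 10 and a7 = 29 ≠ 32; both disjuncts false — does not hold.
7. a1 = 26 lies in [22, 26] — holds.
8. a4 − a8 = 7 − 8 = -1, not 2 — does not hold.
9. a7 = 29 is odd — holds.
10. a7=29, a4=7, a8=8; 1 of them equals 29 — holds.
11. a2 − a1 = 8 − 26 = -18 — holds.
12. a7 = 29, a4 = 7; 29 ≥ 7 — holds.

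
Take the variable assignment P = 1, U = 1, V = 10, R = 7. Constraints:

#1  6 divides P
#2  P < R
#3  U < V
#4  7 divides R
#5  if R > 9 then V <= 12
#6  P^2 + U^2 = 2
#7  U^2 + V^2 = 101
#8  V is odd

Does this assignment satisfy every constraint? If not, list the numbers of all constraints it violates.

#1 1 = 6*0 + 1, so 6 does not divide 1  false
#2 P = 1, R = 7; 1 < 7  true
#3 U = 1, V = 10; 1 < 10  true
#4 7 / 7 = 1, so 7 divides 7  true
#5 R = 7, not > 9; antecedent false, conditional vacuously true  true
#6 P^2 + U^2 = 1^2 + 1^2 = 1 + 1 = 2  true
#7 U^2 + V^2 = 1^2 + 10^2 = 1 + 100 = 101  true
#8 V = 10 is even  false

No — constraints 1 and 8 are not satisfied.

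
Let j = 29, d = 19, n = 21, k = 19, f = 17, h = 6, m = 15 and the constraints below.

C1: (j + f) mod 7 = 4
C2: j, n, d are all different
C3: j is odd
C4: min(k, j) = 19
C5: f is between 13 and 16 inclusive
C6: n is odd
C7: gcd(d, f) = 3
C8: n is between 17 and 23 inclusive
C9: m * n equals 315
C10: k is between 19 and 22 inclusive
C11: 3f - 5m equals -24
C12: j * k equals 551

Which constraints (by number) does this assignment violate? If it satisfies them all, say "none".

C1: j + f = 46; 46 mod 7 = 4  true
C2: values 29, 21, 19 are pairwise distinct  true
C3: j = 29 is odd  true
C4: min(19, 29) = 19  true
C5: f = 17 is outside [13, 16]  false
C6: n = 21 is odd  true
C7: gcd(19, 17) = 1, not 3  false
C8: n = 21 lies in [17, 23]  true
C9: m * n = 15 * 21 = 315  true
C10: k = 19 lies in [19, 22]  true
C11: 3f - 5m = 3(17) - 5(15) = -24  true
C12: j * k = 29 * 19 = 551  true

Violated: 5, 7.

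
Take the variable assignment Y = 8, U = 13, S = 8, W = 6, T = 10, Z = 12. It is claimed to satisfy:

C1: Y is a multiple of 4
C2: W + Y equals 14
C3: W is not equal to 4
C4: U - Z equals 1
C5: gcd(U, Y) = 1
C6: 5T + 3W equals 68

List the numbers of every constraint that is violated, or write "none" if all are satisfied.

C1: 8 / 4 = 2, so 4 divides 8  ✔
C2: W + Y = 6 + 8 = 14  ✔
C3: W = 6, and 6 ≠ 4  ✔
C4: U - Z = 13 - 12 = 1  ✔
C5: gcd(13, 8) = 1  ✔
C6: 5T + 3W = 5(10) + 3(6) = 68  ✔

All constraints are satisfied.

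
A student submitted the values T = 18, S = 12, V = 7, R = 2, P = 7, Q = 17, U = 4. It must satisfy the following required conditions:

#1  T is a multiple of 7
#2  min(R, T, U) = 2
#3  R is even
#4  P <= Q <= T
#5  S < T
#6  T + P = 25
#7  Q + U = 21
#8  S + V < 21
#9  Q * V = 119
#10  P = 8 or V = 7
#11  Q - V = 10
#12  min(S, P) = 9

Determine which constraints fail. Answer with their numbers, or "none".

#1 18 = 7*2 + 4, so 7 does not divide 18  no
#2 min(2, 18, 4) = 2  yes
#3 R = 2 is even  yes
#4 values 7 <= 17 <= 18  yes
#5 S = 12, T = 18; 12 < 18  yes
#6 T + P = 18 + 7 = 25  yes
#7 Q + U = 17 + 4 = 21  yes
#8 S + V = 12 + 7 = 19; 19 < 21  yes
#9 Q * V = 17 * 7 = 119  yes
#10 P = 7 ≠ 8, but V = 7 = 7 (second disjunct)  yes
#11 Q - V = 17 - 7 = 10  yes
#12 min(12, 7) = 7, not 9  no

The assignment fails constraints 1 and 12.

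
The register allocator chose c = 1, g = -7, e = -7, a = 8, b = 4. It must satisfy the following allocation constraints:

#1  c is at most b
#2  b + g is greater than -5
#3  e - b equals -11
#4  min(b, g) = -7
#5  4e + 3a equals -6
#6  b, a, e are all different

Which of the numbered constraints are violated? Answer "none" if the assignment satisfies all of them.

#1 c = 1, b = 4; 1 ≤ 4  OK
#2 b + g = 4 + (-7) = -3; -3 > -5  OK
#3 e - b = -7 - 4 = -11  OK
#4 min(4, -7) = -7  OK
#5 4e + 3a = 4(-7) + 3(8) = -4, not -6  FAIL
#6 values 4, 8, -7 are pairwise distinct  OK

No — constraint 5 is not satisfied.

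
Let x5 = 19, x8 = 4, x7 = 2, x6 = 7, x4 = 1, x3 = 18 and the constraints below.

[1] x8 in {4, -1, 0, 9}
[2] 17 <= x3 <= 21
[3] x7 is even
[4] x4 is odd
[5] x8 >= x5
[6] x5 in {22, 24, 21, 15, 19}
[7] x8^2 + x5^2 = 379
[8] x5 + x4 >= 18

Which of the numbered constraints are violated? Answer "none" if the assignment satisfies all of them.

Violated: 5 and 7.

[1] x8 = 4 is in {4, -1, 0, 9}  ✔
[2] x3 = 18 lies in [17, 21]  ✔
[3] x7 = 2 is even  ✔
[4] x4 = 1 is odd  ✔
[5] x8 = 4, x5 = 19; 4 < 19 (want ≥)  ✘
[6] x5 = 19 is in {22, 24, 21, 15, 19}  ✔
[7] x8^2 + x5^2 = 4^2 + 19^2 = 16 + 361 = 377, not 379  ✘
[8] x5 + x4 = 19 + 1 = 20; 20 ≥ 18  ✔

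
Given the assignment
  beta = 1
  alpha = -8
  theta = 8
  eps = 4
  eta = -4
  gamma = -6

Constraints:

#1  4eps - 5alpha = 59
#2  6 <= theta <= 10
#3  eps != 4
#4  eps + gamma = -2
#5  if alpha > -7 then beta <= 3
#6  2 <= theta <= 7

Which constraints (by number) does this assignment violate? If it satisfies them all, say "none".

No — constraints 1, 3, 6 are not satisfied.

#1 4eps - 5alpha = 4(4) - 5(-8) = 56, not 59 — violated.
#2 theta = 8 lies in [6, 10] — OK.
#3 eps = 4, but 4 is required to differ — violated.
#4 eps + gamma = 4 + (-6) = -2 — OK.
#5 alpha = -8, not > -7; antecedent false, conditional vacuously true — OK.
#6 theta = 8 is outside [2, 7] — violated.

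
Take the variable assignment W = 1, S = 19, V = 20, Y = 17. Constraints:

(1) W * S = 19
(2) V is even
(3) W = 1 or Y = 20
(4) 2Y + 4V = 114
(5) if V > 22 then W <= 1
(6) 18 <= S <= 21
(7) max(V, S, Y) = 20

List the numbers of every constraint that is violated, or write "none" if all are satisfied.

No violations.

(1) W * S = 1 * 19 = 19  holds
(2) V = 20 is even  holds
(3) W = 1 = 1 (first disjunct)  holds
(4) 2Y + 4V = 2(17) + 4(20) = 114  holds
(5) V = 20, not > 22; antecedent false, conditional vacuously true  holds
(6) S = 19 lies in [18, 21]  holds
(7) max(20, 19, 17) = 20  holds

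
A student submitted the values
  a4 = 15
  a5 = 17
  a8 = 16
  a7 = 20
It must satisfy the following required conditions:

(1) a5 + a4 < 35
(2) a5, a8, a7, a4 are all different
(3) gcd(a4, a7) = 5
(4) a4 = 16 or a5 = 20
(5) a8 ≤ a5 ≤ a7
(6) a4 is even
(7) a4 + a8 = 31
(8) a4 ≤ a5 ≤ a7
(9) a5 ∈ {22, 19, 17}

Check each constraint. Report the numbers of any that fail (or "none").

(1) a5 + a4 = 17 + 15 = 32; 32 < 35 — OK.
(2) values 17, 16, 20, 15 are pairwise distinct — OK.
(3) gcd(15, 20) = 5 — OK.
(4) a4 = 15 ≠ 16 and a5 = 17 ≠ 20; both disjuncts false — violated.
(5) values 16 ≤ 17 ≤ 20 — OK.
(6) a4 = 15 is odd — violated.
(7) a4 + a8 = 15 + 16 = 31 — OK.
(8) values 15 ≤ 17 ≤ 20 — OK.
(9) a5 = 17 is in {22, 19, 17} — OK.

Constraints 4 and 6 do not hold.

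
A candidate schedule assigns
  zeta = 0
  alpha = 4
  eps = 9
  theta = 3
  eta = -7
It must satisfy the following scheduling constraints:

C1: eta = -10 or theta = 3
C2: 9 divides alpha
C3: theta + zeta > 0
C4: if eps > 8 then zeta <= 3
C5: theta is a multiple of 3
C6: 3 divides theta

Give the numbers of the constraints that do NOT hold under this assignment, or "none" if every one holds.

C1: eta = -7 ≠ -10, but theta = 3 = 3 (second disjunct)  true
C2: 4 = 9*0 + 4, so 9 does not divide 4  false
C3: theta + zeta = 3 + 0 = 3; 3 > 0  true
C4: eps = 9 > 8, so we need zeta ≤ 3; zeta = 0 ≤ 3  true
C5: 3 / 3 = 1, so 3 divides 3  true
C6: 3 / 3 = 1, so 3 divides 3  true

Constraint 2 is violated.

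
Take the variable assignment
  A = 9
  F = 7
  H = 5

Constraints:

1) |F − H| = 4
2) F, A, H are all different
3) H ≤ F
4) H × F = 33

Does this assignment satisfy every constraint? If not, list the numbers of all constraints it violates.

1) |7 − 5| = 2, not 4  fails
2) values 7, 9, 5 are pairwise distinct  holds
3) H = 5, F = 7; 5 ≤ 7  holds
4) H × F = 5 × 7 = 35, not 33  fails

Constraints 1 and 4 are violated.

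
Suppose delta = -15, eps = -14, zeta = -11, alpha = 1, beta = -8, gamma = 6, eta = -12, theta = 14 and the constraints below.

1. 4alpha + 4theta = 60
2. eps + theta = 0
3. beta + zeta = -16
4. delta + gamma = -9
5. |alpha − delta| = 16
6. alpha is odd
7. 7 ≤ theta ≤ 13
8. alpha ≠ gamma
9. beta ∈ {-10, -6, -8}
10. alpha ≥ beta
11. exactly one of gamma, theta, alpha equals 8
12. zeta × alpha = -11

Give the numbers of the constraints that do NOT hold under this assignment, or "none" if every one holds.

Constraints 3, 7, 11 are violated.

1. 4alpha + 4theta = 4(1) + 4(14) = 60  ✓
2. eps + theta = -14 + 14 = 0  ✓
3. beta + zeta = -8 + (-11) = -19, not -16  ✗
4. delta + gamma = -15 + 6 = -9  ✓
5. |1 − (-15)| = 16  ✓
6. alpha = 1 is odd  ✓
7. theta = 14 is outside [7, 13]  ✗
8. alpha = 1, gamma = 6; distinct  ✓
9. beta = -8 is in {-10, -6, -8}  ✓
10. alpha = 1, beta = -8; 1 ≥ -8  ✓
11. gamma=6, theta=14, alpha=1; 0 of them equal 8, not exactly one  ✗
12. zeta × alpha = -11 × 1 = -11  ✓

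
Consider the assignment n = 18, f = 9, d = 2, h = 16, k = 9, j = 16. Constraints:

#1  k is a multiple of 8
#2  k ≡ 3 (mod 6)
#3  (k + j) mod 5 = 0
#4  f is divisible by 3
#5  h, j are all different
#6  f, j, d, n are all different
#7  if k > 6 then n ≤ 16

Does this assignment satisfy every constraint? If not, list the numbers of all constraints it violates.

#1 9 = 8×1 + 1, so 8 does not divide 9  ✗
#2 9 mod 6 = 3  ✓
#3 k + j = 25; 25 mod 5 = 0  ✓
#4 9 / 3 = 3, so 3 divides 9  ✓
#5 h = j = 16, not all different  ✗
#6 values 9, 16, 2, 18 are pairwise distinct  ✓
#7 k = 9 > 6, so we need n ≤ 16; but n = 18 > 16  ✗

The assignment fails constraints 1, 5, 7.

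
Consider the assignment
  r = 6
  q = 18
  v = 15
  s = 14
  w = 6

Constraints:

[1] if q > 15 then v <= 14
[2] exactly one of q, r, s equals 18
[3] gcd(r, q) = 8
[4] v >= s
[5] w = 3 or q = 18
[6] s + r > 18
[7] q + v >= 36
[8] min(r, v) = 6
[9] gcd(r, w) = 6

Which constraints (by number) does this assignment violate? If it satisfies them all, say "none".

[1] q = 18 > 15, so we need v ≤ 14; but v = 15 > 14  FAIL
[2] q=18, r=6, s=14; 1 of them equals 18  OK
[3] gcd(6, 18) = 6, not 8  FAIL
[4] v = 15, s = 14; 15 ≥ 14  OK
[5] w = 6 ≠ 3, but q = 18 = 18 (second disjunct)  OK
[6] s + r = 14 + 6 = 20; 20 > 18  OK
[7] q + v = 18 + 15 = 33; 33 < 36, bound 36 not met  FAIL
[8] min(6, 15) = 6  OK
[9] gcd(6, 6) = 6  OK

Violated: 1, 3, and 7.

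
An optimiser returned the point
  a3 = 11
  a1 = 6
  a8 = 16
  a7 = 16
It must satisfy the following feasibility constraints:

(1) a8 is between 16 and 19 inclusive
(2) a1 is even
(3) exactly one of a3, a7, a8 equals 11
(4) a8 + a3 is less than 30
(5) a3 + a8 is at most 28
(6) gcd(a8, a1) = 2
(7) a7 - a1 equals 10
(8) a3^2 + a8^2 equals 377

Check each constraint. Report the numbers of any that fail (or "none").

(1) a8 = 16 lies in [16, 19] — holds.
(2) a1 = 6 is even — holds.
(3) a3=11, a7=16, a8=16; 1 of them equals 11 — holds.
(4) a8 + a3 = 16 + 11 = 27; 27 < 30 — holds.
(5) a3 + a8 = 11 + 16 = 27; 27 ≤ 28 — holds.
(6) gcd(16, 6) = 2 — holds.
(7) a7 - a1 = 16 - 6 = 10 — holds.
(8) a3^2 + a8^2 = 11^2 + 16^2 = 121 + 256 = 377 — holds.

None — every constraint holds.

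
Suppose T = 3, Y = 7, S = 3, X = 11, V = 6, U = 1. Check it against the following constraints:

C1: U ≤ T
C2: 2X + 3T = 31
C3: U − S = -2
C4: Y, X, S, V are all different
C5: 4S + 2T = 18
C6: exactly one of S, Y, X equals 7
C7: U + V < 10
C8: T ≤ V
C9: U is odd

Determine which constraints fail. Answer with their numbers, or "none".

None — every constraint holds.

C1: U = 1, T = 3; 1 ≤ 3  true
C2: 2X + 3T = 2(11) + 3(3) = 31  true
C3: U − S = 1 − 3 = -2  true
C4: values 7, 11, 3, 6 are pairwise distinct  true
C5: 4S + 2T = 4(3) + 2(3) = 18  true
C6: S=3, Y=7, X=11; 1 of them equals 7  true
C7: U + V = 1 + 6 = 7; 7 < 10  true
C8: T = 3, V = 6; 3 ≤ 6  true
C9: U = 1 is odd  true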